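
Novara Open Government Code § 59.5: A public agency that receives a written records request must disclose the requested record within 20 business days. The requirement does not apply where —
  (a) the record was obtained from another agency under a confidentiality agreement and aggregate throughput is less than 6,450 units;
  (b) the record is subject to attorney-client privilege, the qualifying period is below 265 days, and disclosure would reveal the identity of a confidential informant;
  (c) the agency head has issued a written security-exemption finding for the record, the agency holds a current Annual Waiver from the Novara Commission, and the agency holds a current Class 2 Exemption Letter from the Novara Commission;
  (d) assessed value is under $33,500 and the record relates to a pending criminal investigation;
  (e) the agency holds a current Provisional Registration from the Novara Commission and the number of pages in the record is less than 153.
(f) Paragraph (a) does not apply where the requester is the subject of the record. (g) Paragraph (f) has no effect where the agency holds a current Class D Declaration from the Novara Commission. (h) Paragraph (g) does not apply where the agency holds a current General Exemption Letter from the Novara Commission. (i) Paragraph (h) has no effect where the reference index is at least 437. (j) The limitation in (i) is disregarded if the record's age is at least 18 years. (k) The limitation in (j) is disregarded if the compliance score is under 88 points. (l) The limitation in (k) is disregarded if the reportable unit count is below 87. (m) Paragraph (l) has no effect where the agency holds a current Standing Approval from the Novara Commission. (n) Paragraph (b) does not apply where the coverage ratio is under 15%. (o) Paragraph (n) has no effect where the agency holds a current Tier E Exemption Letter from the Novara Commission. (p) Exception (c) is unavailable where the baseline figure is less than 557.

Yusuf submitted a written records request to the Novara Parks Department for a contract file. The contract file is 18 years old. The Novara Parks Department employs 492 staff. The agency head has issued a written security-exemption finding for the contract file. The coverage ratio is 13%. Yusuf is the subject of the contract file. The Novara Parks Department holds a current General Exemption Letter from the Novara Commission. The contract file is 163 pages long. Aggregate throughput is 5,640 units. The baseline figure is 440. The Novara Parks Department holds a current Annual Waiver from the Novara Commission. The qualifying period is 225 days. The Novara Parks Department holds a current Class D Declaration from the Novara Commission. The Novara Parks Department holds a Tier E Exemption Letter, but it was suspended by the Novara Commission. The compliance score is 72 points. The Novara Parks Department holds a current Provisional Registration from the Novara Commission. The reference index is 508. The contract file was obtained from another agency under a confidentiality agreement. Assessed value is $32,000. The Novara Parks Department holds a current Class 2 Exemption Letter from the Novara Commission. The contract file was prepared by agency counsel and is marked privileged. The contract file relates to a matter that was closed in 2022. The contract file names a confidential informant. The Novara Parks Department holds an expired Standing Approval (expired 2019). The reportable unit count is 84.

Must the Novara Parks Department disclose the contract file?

Exception (a) is satisfied on its face — the contract file was obtained under a confidentiality agreement; aggregate throughput is 5,640 units, less than the 6,450 units limit. But applying paragraphs (f)–(m): (f) is triggered — Yusuf is the subject of the contract file. (g) is engaged (a current Class D Declaration is held), but is set aside by (h): (h) applies — a current General Exemption Letter is held. (i) would limit (h) — the reference index is 508, meeting the 437 threshold — but (j) sets (i) aside: (j) is triggered — the record's age is 18 years, meeting the 18 years threshold. (k) applies (the compliance score is 72 points, under the 88 points limit), but is displaced by (l): (l) operates against (k): the reportable unit count is 84, below the 87 limit. (m), which would lift (l), is not engaged — no current Standing Approval is held. So (a) is unavailable.
Exception (b) is satisfied on its face — the contract file is privileged; the qualifying period is 225 days, below the 265 days limit; the contract file names a confidential informant. Turning to paragraphs (n)–(o): (n) operates against (b): the coverage ratio is 13%, under the 15% limit. (o), which would lift (n), is not engaged — the Tier E Exemption Letter is not current. (b) is therefore removed.
Exception (c): a written security-exemption finding has been issued; a current Annual Waiver is held; a current Class 2 Exemption Letter is held — every condition holds. Turning to paragraph (p): (p) operates against (c): the baseline figure is 440, less than the 557 limit. Exception (c) does not apply.
Exception (d) requires that the record relates to a pending criminal investigation; but the contract file relates to a closed matter, so (d) is unavailable.
Exception (e) does not apply: the number of pages in the record is 163, not less than 153.
No exception is made out. the Novara Parks Department falls within the general rule.

Yes — the Novara Parks Department must disclose the contract file.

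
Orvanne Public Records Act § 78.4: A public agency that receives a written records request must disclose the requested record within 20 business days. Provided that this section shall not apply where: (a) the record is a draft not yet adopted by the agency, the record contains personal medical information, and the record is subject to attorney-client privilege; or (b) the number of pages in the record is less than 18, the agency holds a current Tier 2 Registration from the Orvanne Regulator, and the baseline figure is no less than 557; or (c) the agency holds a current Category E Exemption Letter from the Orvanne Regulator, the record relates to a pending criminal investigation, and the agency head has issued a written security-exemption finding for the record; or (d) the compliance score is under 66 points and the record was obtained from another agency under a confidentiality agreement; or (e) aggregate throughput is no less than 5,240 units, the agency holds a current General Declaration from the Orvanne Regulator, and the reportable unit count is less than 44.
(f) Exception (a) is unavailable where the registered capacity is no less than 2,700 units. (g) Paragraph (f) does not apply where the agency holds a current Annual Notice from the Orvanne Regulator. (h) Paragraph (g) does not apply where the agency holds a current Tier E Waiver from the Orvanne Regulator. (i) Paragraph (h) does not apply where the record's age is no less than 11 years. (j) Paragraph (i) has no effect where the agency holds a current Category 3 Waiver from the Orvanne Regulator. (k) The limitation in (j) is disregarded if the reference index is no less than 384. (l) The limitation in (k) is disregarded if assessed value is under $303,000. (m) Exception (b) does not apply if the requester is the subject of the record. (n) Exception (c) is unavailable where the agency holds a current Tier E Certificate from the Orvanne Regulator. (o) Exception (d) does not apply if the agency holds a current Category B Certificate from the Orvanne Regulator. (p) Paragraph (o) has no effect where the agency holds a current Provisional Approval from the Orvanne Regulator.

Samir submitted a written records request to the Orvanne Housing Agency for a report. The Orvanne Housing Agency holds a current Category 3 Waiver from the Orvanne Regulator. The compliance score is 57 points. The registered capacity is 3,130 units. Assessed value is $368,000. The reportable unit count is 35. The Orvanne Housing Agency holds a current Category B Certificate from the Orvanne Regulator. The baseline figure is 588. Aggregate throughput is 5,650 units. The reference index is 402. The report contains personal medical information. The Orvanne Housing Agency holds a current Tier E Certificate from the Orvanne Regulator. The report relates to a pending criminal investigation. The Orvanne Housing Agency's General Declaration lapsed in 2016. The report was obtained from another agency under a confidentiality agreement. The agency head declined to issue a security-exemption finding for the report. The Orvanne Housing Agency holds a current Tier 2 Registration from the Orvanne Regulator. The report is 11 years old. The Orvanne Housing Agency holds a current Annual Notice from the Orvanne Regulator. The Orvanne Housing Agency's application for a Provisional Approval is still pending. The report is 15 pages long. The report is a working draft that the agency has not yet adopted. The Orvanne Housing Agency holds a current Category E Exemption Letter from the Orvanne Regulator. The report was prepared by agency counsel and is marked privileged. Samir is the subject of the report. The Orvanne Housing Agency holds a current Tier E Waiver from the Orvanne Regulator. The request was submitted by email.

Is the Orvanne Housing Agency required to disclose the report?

Exception (a): the report is an unadopted draft; the report contains personal medical information; the report is privileged — every condition holds. Applying paragraphs (f)–(l): (f) would limit (a) — the registered capacity is 3,130 units, meeting the 2,700 units threshold — but (g) sets (f) aside: (g) operates against (f): a current Annual Notice is held. (h) is triggered (a current Tier E Waiver is held), but is set aside by (i): (i) operates against (h): the record's age is 11 years, meeting the 11 years threshold. (j) would limit (i) — a current Category 3 Waiver is held — but (k) sets (j) aside: (k) is engaged — the reference index is 402, meeting the 384 threshold. (l), which would lift (k), is not engaged — assessed value is $368,000, not under $303,000. Exception (a) stands.
Exception (b): the number of pages in the record is 15, less than the 18 limit; a current Tier 2 Registration is held; the baseline figure is 588, meeting the 557 threshold — every condition holds. But: (m) operates against (b): Samir is the subject of the report. Exception (b) does not apply.
Exception (c) fails — the agency head declined to issue a security-exemption finding.
All of (d)'s requirements are met (the compliance score is 57 points, under the 66 points limit; the report was obtained under a confidentiality agreement). Turning to paragraphs (o)–(p): (o) operates against (d): a current Category B Certificate is held. (p), which would lift (o), is not triggered — the Provisional Approval is not current. So (d) is unavailable.
Exception (e) fails — no current General Declaration is held.

No — exception (a) applies; the Orvanne Housing Agency is not required to disclose the report.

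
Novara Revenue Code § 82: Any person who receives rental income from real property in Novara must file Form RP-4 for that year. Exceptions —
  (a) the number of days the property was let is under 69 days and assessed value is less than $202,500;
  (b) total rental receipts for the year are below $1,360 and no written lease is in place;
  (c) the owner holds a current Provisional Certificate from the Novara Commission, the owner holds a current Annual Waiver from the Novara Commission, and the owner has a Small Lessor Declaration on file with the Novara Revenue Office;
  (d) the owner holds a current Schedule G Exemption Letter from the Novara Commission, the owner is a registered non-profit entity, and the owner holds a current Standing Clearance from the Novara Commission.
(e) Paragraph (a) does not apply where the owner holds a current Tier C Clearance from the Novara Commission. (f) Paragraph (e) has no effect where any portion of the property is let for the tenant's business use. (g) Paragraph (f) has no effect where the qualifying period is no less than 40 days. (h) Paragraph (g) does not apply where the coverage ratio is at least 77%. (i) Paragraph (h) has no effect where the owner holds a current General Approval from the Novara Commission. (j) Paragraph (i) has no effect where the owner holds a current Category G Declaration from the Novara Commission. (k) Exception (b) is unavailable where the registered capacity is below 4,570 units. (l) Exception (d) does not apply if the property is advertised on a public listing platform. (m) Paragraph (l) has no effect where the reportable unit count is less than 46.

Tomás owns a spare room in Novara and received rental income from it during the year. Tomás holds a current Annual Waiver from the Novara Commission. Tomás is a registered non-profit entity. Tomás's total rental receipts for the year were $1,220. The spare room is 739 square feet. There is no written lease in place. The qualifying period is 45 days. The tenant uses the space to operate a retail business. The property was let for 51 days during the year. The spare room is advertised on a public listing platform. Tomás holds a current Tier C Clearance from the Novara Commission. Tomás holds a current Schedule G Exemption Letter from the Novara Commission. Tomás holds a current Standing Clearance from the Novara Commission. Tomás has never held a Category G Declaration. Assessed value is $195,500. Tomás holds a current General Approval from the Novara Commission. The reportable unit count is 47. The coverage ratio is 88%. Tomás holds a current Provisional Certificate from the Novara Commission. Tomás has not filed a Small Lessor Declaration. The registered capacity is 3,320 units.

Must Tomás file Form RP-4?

All of (a)'s requirements are met (the number of days the property was let is 51 days, under the 69 days limit; assessed value is $195,500, less than the $202,500 limit). But: (e) operates against (a): a current Tier C Clearance is held. (f) operates (the space is let for business use), but is overridden by (g): (g) operates against (f): the qualifying period is 45 days, meeting the 40 days threshold. (h) would limit (g) — the coverage ratio is 88%, meeting the 77% threshold — but (i) sets (h) aside: (i) is engaged — a current General Approval is held. (j), which would lift (i), is inapplicable — there is no Category G Declaration in force. So (a) is unavailable.
Exception (b) is satisfied on its face — total rental receipts for the year are $1,220, below the $1,360 limit; there is no written lease. But: (k) is engaged — the registered capacity is 3,320 units, below the 4,570 units limit. Exception (b) does not apply.
Exception (c) fails — no Small Lessor Declaration is on file.
Exception (d)'s conditions are all satisfied: a current Schedule G Exemption Letter is held; Tomás is a registered non-profit; a current Standing Clearance is held. Turning to paragraphs (l)–(m): (l) operates against (d): the property is publicly advertised. (m), which would lift (l), is not engaged — the reportable unit count is 47, not less than 46. (d) is therefore removed.
No exception displaces § 82.

Yes — Tomás must file Form RP-4.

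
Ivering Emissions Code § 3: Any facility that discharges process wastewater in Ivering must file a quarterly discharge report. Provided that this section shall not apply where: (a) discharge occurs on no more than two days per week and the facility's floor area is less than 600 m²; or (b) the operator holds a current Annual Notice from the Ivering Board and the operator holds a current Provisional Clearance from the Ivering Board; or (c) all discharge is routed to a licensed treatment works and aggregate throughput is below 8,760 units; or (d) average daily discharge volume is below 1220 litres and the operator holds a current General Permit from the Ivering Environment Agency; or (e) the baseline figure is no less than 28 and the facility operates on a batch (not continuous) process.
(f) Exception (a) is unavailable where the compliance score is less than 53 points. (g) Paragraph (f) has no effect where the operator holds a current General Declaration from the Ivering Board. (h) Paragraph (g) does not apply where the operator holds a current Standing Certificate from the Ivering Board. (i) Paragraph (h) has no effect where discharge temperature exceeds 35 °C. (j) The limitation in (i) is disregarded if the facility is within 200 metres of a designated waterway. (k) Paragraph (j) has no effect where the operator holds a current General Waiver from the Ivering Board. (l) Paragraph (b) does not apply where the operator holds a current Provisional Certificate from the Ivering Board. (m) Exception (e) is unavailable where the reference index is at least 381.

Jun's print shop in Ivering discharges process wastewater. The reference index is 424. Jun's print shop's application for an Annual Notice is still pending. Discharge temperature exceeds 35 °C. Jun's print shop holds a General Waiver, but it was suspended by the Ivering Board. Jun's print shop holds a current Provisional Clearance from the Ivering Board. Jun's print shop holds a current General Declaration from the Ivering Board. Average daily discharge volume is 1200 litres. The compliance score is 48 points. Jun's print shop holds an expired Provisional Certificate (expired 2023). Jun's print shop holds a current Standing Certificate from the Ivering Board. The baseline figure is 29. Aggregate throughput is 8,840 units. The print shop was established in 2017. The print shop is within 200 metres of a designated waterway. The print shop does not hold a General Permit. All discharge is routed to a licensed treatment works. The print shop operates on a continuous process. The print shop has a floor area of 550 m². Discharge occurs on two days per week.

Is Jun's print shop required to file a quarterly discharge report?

Exception (a)'s conditions are all satisfied: discharge occurs on no more than two days per week; the facility's floor area is 550 m², less than the 600 m² limit. However, paragraphs (f)–(k) must be considered: (f) operates against (a): the compliance score is 48 points, less than the 53 points limit. (g) would limit (f) — a current General Declaration is held — but (h) sets (g) aside: (h) operates against (g): a current Standing Certificate is held. (i) is triggered (discharge temperature exceeds 35 °C), but is itself disapplied by (j): (j) is engaged — the print shop is within 200 m of a designated waterway. (k) is inapplicable (there is no General Waiver in force), so (j) stands. (a) is therefore removed.
Exception (b) does not apply: the Annual Notice is not current.
Exception (c) fails — aggregate throughput is 8,840 units, not below 8,760 units.
Exception (d) fails — no General Permit is held.
Exception (e) does not apply: the facility operates on a continuous process.
No exception is made out. Jun's print shop falls within the general rule.

Yes — Jun's print shop must file a quarterly discharge report.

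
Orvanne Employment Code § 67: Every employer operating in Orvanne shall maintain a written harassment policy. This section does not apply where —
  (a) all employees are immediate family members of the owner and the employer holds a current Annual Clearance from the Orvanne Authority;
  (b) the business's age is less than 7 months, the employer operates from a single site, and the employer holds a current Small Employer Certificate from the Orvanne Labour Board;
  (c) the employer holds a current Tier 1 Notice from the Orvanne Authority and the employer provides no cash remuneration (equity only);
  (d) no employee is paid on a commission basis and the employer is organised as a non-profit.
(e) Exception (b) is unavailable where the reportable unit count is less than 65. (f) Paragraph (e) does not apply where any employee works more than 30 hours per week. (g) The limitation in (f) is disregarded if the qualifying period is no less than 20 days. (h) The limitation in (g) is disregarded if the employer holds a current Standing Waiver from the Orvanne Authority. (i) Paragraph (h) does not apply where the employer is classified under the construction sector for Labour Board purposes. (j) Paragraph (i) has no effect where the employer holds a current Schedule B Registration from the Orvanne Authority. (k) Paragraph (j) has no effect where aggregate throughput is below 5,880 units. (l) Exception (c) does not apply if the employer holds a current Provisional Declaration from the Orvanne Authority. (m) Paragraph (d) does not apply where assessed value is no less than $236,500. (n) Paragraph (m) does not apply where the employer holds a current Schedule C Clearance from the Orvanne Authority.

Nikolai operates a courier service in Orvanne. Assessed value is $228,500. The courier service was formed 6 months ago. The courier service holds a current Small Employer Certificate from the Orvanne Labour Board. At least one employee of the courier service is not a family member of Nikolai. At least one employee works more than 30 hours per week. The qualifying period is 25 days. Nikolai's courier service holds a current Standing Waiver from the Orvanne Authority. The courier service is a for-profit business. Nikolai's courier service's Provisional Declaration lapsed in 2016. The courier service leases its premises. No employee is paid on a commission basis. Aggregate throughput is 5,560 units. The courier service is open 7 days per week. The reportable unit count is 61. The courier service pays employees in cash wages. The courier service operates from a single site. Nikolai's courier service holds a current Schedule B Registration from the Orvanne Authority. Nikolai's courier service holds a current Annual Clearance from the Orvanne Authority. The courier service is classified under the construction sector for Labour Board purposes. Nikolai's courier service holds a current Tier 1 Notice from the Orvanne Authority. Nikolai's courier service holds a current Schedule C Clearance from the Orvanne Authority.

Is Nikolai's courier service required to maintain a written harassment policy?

Yes — Nikolai's courier service must maintain a written harassment policy.

Exception (a) does not apply: at least one employee is not a family member.
Exception (b): the business's age is 6 months, less than the 7 months limit; the employer operates from a single site; a current Small Employer Certificate is held — every condition holds. But: (e) applies — the reportable unit count is 61, less than the 65 limit. (f) is engaged (at least one employee exceeds 30 hours/week), but is set aside by (g): (g) operates against (f): the qualifying period is 25 days, meeting the 20 days threshold. (h) would limit (g) — a current Standing Waiver is held — but (i) sets (h) aside: (i) is engaged — the courier service is classified under the construction sector. (j) applies (a current Schedule B Registration is held), but is displaced by (k): (k) operates against (j): aggregate throughput is 5,560 units, below the 5,880 units limit. So (b) is unavailable.
Exception (c) requires that the employer provides no cash remuneration (equity only); but employees are paid cash wages, so (c) is unavailable.
Exception (d) does not apply: the employer is for-profit.
Every exception is unavailable, so the rule governs.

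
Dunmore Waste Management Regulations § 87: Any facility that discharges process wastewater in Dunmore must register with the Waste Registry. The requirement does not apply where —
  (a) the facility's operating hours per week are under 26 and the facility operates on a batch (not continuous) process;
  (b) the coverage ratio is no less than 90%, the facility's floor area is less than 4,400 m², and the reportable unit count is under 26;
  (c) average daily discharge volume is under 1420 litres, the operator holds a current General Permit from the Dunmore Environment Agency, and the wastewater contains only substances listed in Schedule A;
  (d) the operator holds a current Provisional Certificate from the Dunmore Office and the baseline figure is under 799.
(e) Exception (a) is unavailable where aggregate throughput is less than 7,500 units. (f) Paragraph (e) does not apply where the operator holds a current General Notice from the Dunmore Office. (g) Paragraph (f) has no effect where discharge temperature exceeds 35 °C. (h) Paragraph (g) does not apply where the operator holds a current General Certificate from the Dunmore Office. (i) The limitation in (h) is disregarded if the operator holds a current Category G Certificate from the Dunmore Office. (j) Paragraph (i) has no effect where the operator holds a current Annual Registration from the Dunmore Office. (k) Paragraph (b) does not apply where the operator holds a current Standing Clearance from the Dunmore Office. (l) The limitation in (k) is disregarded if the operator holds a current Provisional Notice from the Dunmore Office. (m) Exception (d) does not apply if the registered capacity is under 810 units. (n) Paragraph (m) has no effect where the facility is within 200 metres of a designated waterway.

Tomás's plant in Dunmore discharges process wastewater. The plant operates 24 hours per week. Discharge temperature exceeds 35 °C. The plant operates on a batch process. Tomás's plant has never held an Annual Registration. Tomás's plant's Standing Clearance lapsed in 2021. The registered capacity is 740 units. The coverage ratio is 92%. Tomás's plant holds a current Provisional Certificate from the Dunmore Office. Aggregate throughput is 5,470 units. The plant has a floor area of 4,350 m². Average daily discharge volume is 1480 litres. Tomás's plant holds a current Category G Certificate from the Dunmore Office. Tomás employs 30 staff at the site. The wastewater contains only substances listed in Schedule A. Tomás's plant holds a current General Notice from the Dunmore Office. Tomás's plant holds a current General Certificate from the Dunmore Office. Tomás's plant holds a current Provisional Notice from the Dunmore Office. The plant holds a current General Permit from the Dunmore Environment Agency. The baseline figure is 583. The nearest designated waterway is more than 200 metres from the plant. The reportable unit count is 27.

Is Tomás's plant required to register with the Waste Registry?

Yes — Tomás's plant must register with the Waste Registry.

Exception (a)'s conditions are all satisfied: the facility's operating hours per week are 24, under the 26 limit; the facility operates on a batch process. However, paragraphs (e)–(j) must be considered: (e) is engaged — aggregate throughput is 5,470 units, less than the 7,500 units limit. (f) is triggered (a current General Notice is held), but yields to (g): (g) operates against (f): discharge temperature exceeds 35 °C. (h) would limit (g) — a current General Certificate is held — but (i) sets (h) aside: (i) operates — a current Category G Certificate is held. (j), which would lift (i), is not triggered — no current Annual Registration is held. Exception (a) does not apply.
Exception (b) fails — the reportable unit count is 27, not under 26.
Exception (c) does not apply: average daily discharge volume is 1480 litres, not under 1420 litres.
All of (d)'s requirements are met (a current Provisional Certificate is held; the baseline figure is 583, under the 799 limit). Turning to paragraphs (m)–(n): (m) operates against (d): the registered capacity is 740 units, under the 810 units limit. (n), which would lift (m), is not triggered — the plant is more than 200 m from any designated waterway. (d) is therefore removed.
No exception applies. The general rule governs.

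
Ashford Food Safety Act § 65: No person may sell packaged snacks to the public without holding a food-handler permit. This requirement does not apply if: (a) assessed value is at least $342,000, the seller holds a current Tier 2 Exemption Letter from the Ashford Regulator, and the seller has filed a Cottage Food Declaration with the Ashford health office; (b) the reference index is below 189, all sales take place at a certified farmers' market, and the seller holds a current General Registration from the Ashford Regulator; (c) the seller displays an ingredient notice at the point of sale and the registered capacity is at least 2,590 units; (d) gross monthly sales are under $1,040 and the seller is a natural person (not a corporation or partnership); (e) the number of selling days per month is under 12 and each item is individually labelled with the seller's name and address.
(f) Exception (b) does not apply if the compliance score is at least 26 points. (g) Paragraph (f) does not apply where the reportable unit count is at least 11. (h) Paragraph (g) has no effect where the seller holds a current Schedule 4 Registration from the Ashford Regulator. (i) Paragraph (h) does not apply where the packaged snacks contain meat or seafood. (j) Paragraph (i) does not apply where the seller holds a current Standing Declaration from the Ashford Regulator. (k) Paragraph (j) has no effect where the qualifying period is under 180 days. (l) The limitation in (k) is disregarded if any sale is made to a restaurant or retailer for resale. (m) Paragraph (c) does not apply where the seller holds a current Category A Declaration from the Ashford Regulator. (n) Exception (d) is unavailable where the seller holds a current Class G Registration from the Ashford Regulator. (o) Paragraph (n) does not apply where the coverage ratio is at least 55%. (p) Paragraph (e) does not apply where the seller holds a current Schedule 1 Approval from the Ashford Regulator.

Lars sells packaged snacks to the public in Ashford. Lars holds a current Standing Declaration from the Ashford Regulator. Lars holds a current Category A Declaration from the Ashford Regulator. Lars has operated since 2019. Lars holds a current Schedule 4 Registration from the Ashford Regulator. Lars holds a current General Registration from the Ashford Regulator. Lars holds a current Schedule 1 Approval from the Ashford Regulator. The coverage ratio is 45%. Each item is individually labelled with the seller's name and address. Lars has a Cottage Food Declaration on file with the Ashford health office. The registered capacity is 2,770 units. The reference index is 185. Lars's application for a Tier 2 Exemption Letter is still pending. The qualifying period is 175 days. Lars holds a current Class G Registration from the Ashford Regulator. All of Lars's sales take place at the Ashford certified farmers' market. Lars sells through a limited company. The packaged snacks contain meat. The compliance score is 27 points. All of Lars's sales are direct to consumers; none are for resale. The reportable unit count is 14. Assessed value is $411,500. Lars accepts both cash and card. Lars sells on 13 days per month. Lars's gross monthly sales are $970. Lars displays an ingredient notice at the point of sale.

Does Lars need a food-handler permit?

No — exception (b) applies; Lars is not required to hold a food-handler permit.

Exception (a) does not apply: there is no Tier 2 Exemption Letter in force.
Exception (b)'s conditions are all satisfied: the reference index is 185, below the 189 limit; all sales are at a certified farmers' market; a current General Registration is held. Applying paragraphs (f)–(l): (f) is engaged (the compliance score is 27 points, meeting the 26 points threshold), but is overridden by (g): (g) operates against (f): the reportable unit count is 14, meeting the 11 threshold. (h) applies (a current Schedule 4 Registration is held), but is overridden by (i): (i) operates against (h): the packaged snacks contain meat. (j) is engaged (a current Standing Declaration is held), but is overridden by (k): (k) is engaged — the qualifying period is 175 days, under the 180 days limit. (l), which would lift (k), does not operate here — no sales are for resale. So (b) applies.
Exception (c) is satisfied on its face — an ingredient notice is displayed; the registered capacity is 2,770 units, meeting the 2,590 units threshold. But applying paragraph (m): (m) operates against (c): a current Category A Declaration is held. (c) is therefore removed.
Exception (d) fails — the seller operates through a limited company.
Exception (e) fails — the number of selling days per month is 13, not under 12.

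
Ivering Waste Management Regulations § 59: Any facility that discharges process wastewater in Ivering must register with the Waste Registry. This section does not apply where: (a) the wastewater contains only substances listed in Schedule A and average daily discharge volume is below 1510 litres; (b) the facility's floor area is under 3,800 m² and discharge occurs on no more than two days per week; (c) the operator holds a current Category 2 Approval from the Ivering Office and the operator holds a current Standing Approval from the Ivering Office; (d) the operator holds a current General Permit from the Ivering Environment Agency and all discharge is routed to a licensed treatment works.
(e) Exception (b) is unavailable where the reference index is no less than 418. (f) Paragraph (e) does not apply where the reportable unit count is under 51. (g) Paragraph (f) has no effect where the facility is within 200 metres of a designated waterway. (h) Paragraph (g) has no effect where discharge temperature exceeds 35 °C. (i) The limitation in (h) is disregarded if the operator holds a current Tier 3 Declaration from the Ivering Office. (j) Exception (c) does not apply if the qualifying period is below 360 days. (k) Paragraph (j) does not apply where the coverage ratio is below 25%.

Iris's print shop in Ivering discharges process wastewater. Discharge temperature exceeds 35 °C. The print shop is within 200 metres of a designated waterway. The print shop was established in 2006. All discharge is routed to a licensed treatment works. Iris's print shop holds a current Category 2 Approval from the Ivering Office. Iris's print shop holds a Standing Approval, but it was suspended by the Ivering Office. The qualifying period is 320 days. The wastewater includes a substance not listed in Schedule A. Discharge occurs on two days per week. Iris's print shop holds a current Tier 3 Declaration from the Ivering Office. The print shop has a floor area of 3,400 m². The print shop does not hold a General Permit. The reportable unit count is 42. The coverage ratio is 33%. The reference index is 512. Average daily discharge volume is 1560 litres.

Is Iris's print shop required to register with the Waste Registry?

Yes — Iris's print shop must register with the Waste Registry.

Exception (a) does not apply: the wastewater includes a non-Schedule-A substance.
Exception (b) is satisfied on its face — the facility's floor area is 3,400 m², under the 3,800 m² limit; discharge occurs on no more than two days per week. But: (e) is engaged — the reference index is 512, meeting the 418 threshold. (f) would limit (e) — the reportable unit count is 42, under the 51 limit — but (g) sets (f) aside: (g) operates against (f): the print shop is within 200 m of a designated waterway. (h) applies (discharge temperature exceeds 35 °C), but yields to (i): (i) operates against (h): a current Tier 3 Declaration is held. So (b) is unavailable.
Exception (c) does not apply: no current Standing Approval is held.
Exception (d) does not apply: no General Permit is held.
Every exception is unavailable, so the rule governs.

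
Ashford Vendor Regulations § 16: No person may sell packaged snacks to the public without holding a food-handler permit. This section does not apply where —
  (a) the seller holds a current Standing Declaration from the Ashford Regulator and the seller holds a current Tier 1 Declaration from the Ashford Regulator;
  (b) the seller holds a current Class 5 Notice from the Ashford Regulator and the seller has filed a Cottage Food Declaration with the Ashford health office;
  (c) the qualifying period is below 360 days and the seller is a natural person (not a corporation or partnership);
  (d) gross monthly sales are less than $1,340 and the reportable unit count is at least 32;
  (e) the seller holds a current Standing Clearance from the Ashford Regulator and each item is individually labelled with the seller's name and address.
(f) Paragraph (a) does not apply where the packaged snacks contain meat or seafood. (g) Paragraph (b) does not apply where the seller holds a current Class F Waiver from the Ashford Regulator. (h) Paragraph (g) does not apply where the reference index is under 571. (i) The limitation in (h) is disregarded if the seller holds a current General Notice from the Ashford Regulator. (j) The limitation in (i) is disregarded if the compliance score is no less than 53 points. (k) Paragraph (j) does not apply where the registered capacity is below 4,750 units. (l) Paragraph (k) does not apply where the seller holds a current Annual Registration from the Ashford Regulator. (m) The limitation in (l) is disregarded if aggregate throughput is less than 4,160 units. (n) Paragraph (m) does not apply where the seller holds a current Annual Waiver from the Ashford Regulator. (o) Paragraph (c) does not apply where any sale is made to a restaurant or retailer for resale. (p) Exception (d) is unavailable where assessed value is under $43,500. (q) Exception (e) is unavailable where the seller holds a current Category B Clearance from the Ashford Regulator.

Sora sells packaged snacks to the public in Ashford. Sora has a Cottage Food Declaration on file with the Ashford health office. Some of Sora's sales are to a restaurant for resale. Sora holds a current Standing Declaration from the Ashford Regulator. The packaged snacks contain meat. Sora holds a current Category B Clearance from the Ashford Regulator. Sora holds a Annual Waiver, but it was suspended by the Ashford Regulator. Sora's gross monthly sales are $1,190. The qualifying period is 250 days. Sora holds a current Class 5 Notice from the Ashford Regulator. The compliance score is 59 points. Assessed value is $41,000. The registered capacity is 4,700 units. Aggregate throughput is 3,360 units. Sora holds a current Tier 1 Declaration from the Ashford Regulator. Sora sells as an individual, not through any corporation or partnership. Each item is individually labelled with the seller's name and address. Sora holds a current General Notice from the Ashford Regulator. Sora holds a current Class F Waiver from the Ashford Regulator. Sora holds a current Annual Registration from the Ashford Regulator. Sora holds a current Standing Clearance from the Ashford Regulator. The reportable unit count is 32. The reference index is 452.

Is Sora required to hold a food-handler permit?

Exception (a)'s conditions are all satisfied: a current Standing Declaration is held; a current Tier 1 Declaration is held. However, paragraph (f) must be considered: (f) operates against (a): the packaged snacks contain meat. Exception (a) does not apply.
All of (b)'s requirements are met (a current Class 5 Notice is held; a Cottage Food Declaration is on file). Turning to paragraphs (g)–(n): (g) is triggered — a current Class F Waiver is held. (h) would limit (g) — the reference index is 452, under the 571 limit — but (i) sets (h) aside: (i) operates — a current General Notice is held. (j) would limit (i) — the compliance score is 59 points, meeting the 53 points threshold — but (k) sets (j) aside: (k) operates against (j): the registered capacity is 4,700 units, below the 4,750 units limit. (l) applies (a current Annual Registration is held), but yields to (m): (m) operates against (l): aggregate throughput is 3,360 units, less than the 4,160 units limit. (n) is inapplicable (the Annual Waiver is not current), so (m) stands. (b) is therefore removed.
Exception (c): the qualifying period is 250 days, below the 360 days limit; the seller is a natural person — every condition holds. But applying paragraph (o): (o) is triggered — some sales are to a restaurant for resale. So (c) is unavailable.
Exception (d) is satisfied on its face — gross monthly sales are $1,190, less than the $1,340 limit; the reportable unit count is 32, meeting the 32 threshold. But: (p) operates against (d): assessed value is $41,000, under the $43,500 limit. (d) is therefore removed.
Exception (e): a current Standing Clearance is held; items are individually labelled — every condition holds. Turning to paragraph (q): (q) applies — a current Category B Clearance is held. So (e) is unavailable.
No exception displaces § 16.

Yes — Sora must hold a food-handler permit.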